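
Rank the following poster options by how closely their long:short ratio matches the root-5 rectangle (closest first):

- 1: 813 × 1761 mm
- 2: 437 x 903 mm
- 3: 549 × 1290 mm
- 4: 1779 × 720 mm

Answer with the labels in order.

Ratios: 1 = 1761 / 813 ≈ 2.166; 2 = 903 / 437 ≈ 2.066; 3 = 1290 / 549 ≈ 2.350; 4 = 1779 / 720 ≈ 2.471.
|Δ from 2.236|: 1 0.070; 2 0.170; 3 0.114; 4 0.235.

1, 3, 2, 4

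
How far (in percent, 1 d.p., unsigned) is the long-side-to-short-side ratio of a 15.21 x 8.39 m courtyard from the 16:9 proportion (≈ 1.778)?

Ratio = 15.21 / 8.39 ≈ 1.8129.
Ideal 16:9 ≈ 1.7778. |1.8129 − 1.7778| / 1.7778 ≈ 1.97% → 2.0%.

2.0%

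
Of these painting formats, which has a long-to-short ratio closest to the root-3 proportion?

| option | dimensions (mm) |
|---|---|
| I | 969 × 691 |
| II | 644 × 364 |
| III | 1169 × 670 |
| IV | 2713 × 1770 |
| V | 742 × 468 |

III

Ratios (long/short): I ≈ 1.402; II ≈ 1.769; III ≈ 1.745; IV ≈ 1.533; V ≈ 1.585.
root-3 ≈ 1.732; option III is nearest (Δ 0.013).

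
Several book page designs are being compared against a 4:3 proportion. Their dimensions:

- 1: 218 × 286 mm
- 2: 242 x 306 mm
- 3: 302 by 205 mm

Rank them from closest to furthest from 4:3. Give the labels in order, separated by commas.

1, 2, 3

Ratios: 1 = 286 / 218 ≈ 1.312; 2 = 306 / 242 ≈ 1.264; 3 = 302 / 205 ≈ 1.473.
|Δ from 1.333|: 1 0.021; 2 0.069; 3 0.140.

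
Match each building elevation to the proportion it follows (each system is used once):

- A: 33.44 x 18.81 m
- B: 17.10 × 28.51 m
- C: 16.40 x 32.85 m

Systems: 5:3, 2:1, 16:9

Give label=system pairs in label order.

A = 33.44/18.81 ≈ 1.778 → 16:9 (1.778)
B = 28.51/17.10 ≈ 1.667 → 5:3 (1.667)
C = 32.85/16.40 ≈ 2.003 → 2:1 (2.000)

A=16:9, B=5:3, C=2:1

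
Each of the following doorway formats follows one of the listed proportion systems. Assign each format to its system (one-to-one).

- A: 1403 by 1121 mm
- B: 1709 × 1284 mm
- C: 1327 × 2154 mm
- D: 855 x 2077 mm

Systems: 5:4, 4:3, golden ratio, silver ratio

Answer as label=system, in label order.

A=5:4, B=4:3, C=golden ratio, D=silver ratio

Ratios: A ≈ 1.252; B ≈ 1.331; C ≈ 1.623; D ≈ 2.429.
Targets: 5:4 ≈ 1.250; 4:3 ≈ 1.333; golden ratio ≈ 1.618; silver ratio ≈ 2.414.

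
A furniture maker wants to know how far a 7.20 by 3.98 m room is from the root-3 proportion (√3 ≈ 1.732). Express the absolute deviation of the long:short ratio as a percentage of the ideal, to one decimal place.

4.4%

Ratio = 7.20 / 3.98 ≈ 1.8090.
Ideal root-3 ≈ 1.7321. |1.8090 − 1.7321| / 1.7321 ≈ 4.44% → 4.4%.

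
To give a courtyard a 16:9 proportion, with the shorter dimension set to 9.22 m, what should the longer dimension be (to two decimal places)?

16:9 ≈ 1.77778.
Longer side = 9.22 × 1.77778 ≈ 16.3911 → 16.39 m.

16.39 m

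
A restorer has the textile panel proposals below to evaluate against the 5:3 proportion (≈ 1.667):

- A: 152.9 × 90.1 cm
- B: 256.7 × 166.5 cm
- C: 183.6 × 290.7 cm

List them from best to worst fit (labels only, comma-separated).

A, C, B

Ratios: A = 152.9 / 90.1 ≈ 1.697; B = 256.7 / 166.5 ≈ 1.542; C = 290.7 / 183.6 ≈ 1.583.
|Δ from 1.667|: A 0.030; B 0.125; C 0.084.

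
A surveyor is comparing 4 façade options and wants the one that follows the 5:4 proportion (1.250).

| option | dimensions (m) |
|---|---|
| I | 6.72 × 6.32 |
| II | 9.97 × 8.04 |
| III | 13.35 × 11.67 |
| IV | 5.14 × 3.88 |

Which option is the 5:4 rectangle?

II

Ratios (long/short): I ≈ 1.063; II ≈ 1.240; III ≈ 1.144; IV ≈ 1.325.
5:4 ≈ 1.250; option II is nearest (Δ 0.010).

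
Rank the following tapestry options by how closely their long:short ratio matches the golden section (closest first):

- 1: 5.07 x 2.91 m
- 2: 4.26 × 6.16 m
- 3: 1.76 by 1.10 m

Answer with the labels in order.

Ratios: 1 = 5.07 / 2.91 ≈ 1.742; 2 = 6.16 / 4.26 ≈ 1.446; 3 = 1.76 / 1.10 ≈ 1.600.
|Δ from 1.618|: 1 0.124; 2 0.172; 3 0.018.

3, 1, 2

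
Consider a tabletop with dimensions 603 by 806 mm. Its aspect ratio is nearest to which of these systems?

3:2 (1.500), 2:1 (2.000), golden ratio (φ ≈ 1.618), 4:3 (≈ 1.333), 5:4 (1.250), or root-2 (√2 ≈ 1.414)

806/603 ≈ 1.337. Nearest candidates are 4:3 (1.333, off by 0.004) and root-2 (1.414, off by 0.077).

4:3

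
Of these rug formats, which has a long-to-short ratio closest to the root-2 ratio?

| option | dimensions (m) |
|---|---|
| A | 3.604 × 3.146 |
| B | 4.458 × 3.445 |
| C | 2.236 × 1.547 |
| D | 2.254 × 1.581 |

D

Ratios (long/short): A ≈ 1.146; B ≈ 1.294; C ≈ 1.445; D ≈ 1.426.
root-2 ≈ 1.414; option D is nearest (Δ 0.012).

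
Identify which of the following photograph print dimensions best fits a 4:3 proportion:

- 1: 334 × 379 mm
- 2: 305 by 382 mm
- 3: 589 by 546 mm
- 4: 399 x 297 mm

4

Ratios (long/short): 1 ≈ 1.135; 2 ≈ 1.252; 3 ≈ 1.079; 4 ≈ 1.343.
4:3 ≈ 1.333; option 4 is nearest (Δ 0.010).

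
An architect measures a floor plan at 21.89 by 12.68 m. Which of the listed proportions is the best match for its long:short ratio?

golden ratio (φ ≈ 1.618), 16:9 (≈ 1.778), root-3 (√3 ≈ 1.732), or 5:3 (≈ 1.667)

Ratio = 21.89 / 12.68 ≈ 1.726.
Distances: golden ratio 1.618 (Δ 0.108); 16:9 1.778 (Δ 0.052); root-3 1.732 (Δ 0.006); 5:3 1.667 (Δ 0.059).

root-3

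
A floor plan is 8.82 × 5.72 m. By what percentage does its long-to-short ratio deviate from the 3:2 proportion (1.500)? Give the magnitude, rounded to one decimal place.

Ratio = 8.82 / 5.72 ≈ 1.5420.
Ideal 3:2 = 1.5000. |1.5420 − 1.5000| / 1.5000 ≈ 2.80% → 2.8%.

2.8%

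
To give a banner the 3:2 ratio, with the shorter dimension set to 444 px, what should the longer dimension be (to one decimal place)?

666.0 px

3:2 = 1.50000.
Longer side = 444 × 1.50000 ≈ 666.000 → 666.0 px.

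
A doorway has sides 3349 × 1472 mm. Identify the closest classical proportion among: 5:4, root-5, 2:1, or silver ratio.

root-5

3349/1472 ≈ 2.275. Nearest candidates are root-5 (2.236, off by 0.039) and silver ratio (2.414, off by 0.139).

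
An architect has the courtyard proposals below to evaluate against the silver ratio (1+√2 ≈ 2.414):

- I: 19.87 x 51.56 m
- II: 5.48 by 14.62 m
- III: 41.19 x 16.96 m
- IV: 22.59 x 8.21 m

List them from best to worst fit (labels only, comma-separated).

Ratios: I = 51.56 / 19.87 ≈ 2.595; II = 14.62 / 5.48 ≈ 2.668; III = 41.19 / 16.96 ≈ 2.429; IV = 22.59 / 8.21 ≈ 2.752.
|Δ from 2.414|: I 0.181; II 0.254; III 0.015; IV 0.338.

III, I, II, IV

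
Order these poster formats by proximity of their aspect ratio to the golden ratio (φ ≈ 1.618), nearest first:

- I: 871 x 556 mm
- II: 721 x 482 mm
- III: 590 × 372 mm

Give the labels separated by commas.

Ratios: I = 871 / 556 ≈ 1.567; II = 721 / 482 ≈ 1.496; III = 590 / 372 ≈ 1.586.
|Δ from 1.618|: I 0.051; II 0.122; III 0.032.

III, I, II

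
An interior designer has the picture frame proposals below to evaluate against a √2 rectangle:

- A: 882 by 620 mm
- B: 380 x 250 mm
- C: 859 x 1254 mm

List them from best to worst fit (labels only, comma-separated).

Ratios: A = 882 / 620 ≈ 1.423; B = 380 / 250 ≈ 1.520; C = 1254 / 859 ≈ 1.460.
|Δ from 1.414|: A 0.009; B 0.106; C 0.046.

A, C, B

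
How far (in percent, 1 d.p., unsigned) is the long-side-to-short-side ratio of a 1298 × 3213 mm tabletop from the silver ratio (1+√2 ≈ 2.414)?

2.5%

Ratio = 3213 / 1298 ≈ 2.4753.
Ideal silver ratio ≈ 2.4142. |2.4753 − 2.4142| / 2.4142 ≈ 2.53% → 2.5%.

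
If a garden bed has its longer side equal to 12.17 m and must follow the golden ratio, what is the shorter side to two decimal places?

7.52 m

golden ratio ≈ 1.61803.
Shorter side = 12.17 ÷ 1.61803 ≈ 7.5215 → 7.52 m.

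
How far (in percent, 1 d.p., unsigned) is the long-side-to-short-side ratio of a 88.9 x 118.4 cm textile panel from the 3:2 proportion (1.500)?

Ratio = 118.4 / 88.9 ≈ 1.3318.
Ideal 3:2 = 1.5000. |1.3318 − 1.5000| / 1.5000 ≈ 11.21% → 11.2%.

11.2%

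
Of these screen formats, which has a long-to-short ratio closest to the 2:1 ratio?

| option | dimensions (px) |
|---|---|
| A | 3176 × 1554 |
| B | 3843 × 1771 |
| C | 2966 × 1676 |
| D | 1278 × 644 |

D

Target 2:1 ≈ 2.000.
A: 2.044 (Δ0.044)  B: 2.170 (Δ0.170)  C: 1.770 (Δ0.230)  D: 1.984 (Δ0.016)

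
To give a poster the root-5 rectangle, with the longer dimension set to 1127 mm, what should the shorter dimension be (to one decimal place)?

504.0 mm

root-5 ≈ 2.23607.
Shorter side = 1127 ÷ 2.23607 ≈ 504.009 → 504.0 mm.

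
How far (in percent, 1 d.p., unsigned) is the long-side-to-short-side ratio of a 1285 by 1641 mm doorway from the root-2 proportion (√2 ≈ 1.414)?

9.7%

Ratio = 1641 / 1285 ≈ 1.2770.
Ideal root-2 ≈ 1.4142. |1.2770 − 1.4142| / 1.4142 ≈ 9.70% → 9.7%.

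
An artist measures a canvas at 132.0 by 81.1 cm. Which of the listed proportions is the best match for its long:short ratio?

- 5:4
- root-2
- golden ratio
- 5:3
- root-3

132.0/81.1 ≈ 1.628. Nearest candidates are golden ratio (1.618, off by 0.010) and 5:3 (1.667, off by 0.039).

golden ratio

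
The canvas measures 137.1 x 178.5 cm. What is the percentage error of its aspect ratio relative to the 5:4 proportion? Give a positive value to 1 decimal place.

4.2%

Ratio = 178.5 / 137.1 ≈ 1.3020.
Ideal 5:4 = 1.2500. |1.3020 − 1.2500| / 1.2500 ≈ 4.16% → 4.2%.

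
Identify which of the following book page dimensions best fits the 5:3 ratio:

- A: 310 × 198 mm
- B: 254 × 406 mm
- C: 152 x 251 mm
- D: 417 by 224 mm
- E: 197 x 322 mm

Ratios (long/short): A ≈ 1.566; B ≈ 1.598; C ≈ 1.651; D ≈ 1.862; E ≈ 1.635.
5:3 ≈ 1.667; option C is nearest (Δ 0.016).

C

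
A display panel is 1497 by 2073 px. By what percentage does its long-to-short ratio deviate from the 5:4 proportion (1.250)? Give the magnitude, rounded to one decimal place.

10.8%

Ratio = 2073 / 1497 ≈ 1.3848.
Ideal 5:4 = 1.2500. |1.3848 − 1.2500| / 1.2500 ≈ 10.78% → 10.8%.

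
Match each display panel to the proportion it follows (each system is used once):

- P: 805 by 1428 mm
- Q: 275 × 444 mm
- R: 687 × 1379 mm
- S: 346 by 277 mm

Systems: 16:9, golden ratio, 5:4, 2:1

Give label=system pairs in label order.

Ratios: P ≈ 1.774; Q ≈ 1.615; R ≈ 2.007; S ≈ 1.249.
Targets: 16:9 ≈ 1.778; golden ratio ≈ 1.618; 5:4 ≈ 1.250; 2:1 ≈ 2.000.

P=16:9, Q=golden ratio, R=2:1, S=5:4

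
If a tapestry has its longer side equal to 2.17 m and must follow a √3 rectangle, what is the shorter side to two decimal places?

root-3 ≈ 1.73205.
Shorter side = 2.17 ÷ 1.73205 ≈ 1.2529 → 1.25 m.

1.25 m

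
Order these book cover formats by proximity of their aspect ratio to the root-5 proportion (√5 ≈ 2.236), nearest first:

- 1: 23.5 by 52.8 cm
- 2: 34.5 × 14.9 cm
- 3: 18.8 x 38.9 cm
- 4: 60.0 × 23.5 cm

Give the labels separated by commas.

1, 2, 3, 4

1: 52.8/23.5 ≈ 2.247 → |2.247 − 2.236| = 0.011
2: 34.5/14.9 ≈ 2.315 → |2.315 − 2.236| = 0.079
3: 38.9/18.8 ≈ 2.069 → |2.069 − 2.236| = 0.167
4: 60.0/23.5 ≈ 2.553 → |2.553 − 2.236| = 0.317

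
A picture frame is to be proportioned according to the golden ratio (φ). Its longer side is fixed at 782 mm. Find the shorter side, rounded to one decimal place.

golden ratio ≈ 1.61803.
Shorter side = 782 ÷ 1.61803 ≈ 483.304 → 483.3 mm.

483.3 mm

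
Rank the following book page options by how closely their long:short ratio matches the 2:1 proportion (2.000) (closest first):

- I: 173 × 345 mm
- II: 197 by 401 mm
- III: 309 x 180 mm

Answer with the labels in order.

Ratios: I = 345 / 173 ≈ 1.994; II = 401 / 197 ≈ 2.036; III = 309 / 180 ≈ 1.717.
|Δ from 2.000|: I 0.006; II 0.036; III 0.283.

I, II, III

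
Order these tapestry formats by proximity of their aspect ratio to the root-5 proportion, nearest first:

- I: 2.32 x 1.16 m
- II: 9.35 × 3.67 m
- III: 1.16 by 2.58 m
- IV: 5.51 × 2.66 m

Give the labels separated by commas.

III, IV, I, II

Ratios: I = 2.32 / 1.16 ≈ 2.000; II = 9.35 / 3.67 ≈ 2.548; III = 2.58 / 1.16 ≈ 2.224; IV = 5.51 / 2.66 ≈ 2.071.
|Δ from 2.236|: I 0.236; II 0.312; III 0.012; IV 0.165.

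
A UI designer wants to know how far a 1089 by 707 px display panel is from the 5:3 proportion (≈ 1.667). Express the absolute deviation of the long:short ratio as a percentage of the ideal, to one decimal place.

Ratio = 1089 / 707 ≈ 1.5403.
Ideal 5:3 ≈ 1.6667. |1.5403 − 1.6667| / 1.6667 ≈ 7.58% → 7.6%.

7.6%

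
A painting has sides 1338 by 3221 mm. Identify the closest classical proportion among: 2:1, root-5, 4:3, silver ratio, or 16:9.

3221/1338 ≈ 2.407. Nearest candidates are silver ratio (2.414, off by 0.007) and root-5 (2.236, off by 0.171).

silver ratio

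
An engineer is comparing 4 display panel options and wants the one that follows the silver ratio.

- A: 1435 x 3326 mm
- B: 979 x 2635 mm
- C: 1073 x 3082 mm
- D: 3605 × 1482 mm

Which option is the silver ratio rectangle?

D

Target silver ratio ≈ 2.414.
A: 2.318 (Δ0.096)  B: 2.692 (Δ0.278)  C: 2.872 (Δ0.458)  D: 2.433 (Δ0.019)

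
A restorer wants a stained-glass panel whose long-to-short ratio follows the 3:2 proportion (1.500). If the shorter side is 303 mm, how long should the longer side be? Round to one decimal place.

454.5 mm

3:2 = 1.50000.
Longer side = 303 × 1.50000 ≈ 454.500 → 454.5 mm.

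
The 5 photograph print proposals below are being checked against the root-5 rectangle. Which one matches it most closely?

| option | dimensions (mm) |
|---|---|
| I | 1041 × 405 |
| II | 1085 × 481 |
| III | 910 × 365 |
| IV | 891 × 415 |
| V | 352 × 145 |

II

Ratios (long/short): I ≈ 2.570; II ≈ 2.256; III ≈ 2.493; IV ≈ 2.147; V ≈ 2.428.
root-5 ≈ 2.236; option II is nearest (Δ 0.020).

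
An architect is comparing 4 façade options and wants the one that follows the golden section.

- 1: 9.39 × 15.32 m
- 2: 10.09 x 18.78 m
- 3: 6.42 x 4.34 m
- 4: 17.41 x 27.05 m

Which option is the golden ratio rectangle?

1

Ratios (long/short): 1 ≈ 1.632; 2 ≈ 1.861; 3 ≈ 1.479; 4 ≈ 1.554.
golden ratio ≈ 1.618; option 1 is nearest (Δ 0.014).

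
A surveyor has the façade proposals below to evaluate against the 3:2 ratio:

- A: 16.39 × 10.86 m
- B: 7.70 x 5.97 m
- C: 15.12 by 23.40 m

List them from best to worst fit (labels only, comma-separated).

Ratios: A = 16.39 / 10.86 ≈ 1.509; B = 7.70 / 5.97 ≈ 1.290; C = 23.40 / 15.12 ≈ 1.548.
|Δ from 1.500|: A 0.009; B 0.210; C 0.048.

A, C, B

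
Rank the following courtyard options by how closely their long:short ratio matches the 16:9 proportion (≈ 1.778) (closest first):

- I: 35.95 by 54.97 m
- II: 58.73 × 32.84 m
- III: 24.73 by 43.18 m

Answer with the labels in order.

II, III, I

I: 54.97/35.95 ≈ 1.529 → |1.529 − 1.778| = 0.249
II: 58.73/32.84 ≈ 1.788 → |1.788 − 1.778| = 0.010
III: 43.18/24.73 ≈ 1.746 → |1.746 − 1.778| = 0.032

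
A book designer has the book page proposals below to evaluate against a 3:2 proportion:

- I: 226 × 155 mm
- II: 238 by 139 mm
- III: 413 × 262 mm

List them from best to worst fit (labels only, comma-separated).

I, III, II

I: 226/155 ≈ 1.458 → |1.458 − 1.500| = 0.042
II: 238/139 ≈ 1.712 → |1.712 − 1.500| = 0.212
III: 413/262 ≈ 1.576 → |1.576 − 1.500| = 0.076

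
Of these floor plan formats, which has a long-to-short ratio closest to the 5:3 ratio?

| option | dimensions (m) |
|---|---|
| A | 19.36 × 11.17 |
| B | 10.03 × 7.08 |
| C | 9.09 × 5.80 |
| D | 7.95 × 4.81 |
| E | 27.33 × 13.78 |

D

Ratios (long/short): A ≈ 1.733; B ≈ 1.417; C ≈ 1.567; D ≈ 1.653; E ≈ 1.983.
5:3 ≈ 1.667; option D is nearest (Δ 0.014).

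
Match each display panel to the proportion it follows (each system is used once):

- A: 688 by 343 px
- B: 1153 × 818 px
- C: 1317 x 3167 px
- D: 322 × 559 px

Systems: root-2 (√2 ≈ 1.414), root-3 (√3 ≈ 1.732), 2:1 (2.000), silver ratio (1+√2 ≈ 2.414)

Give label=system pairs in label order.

A=2:1, B=root-2, C=silver ratio, D=root-3

Ratios: A ≈ 2.006; B ≈ 1.410; C ≈ 2.405; D ≈ 1.736.
Targets: root-2 ≈ 1.414; root-3 ≈ 1.732; 2:1 ≈ 2.000; silver ratio ≈ 2.414.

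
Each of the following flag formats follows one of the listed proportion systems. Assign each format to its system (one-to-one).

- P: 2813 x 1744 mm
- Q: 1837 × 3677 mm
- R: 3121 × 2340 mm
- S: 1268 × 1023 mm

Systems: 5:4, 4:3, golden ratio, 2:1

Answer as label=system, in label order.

P = 2813/1744 ≈ 1.613 → golden ratio (1.618)
Q = 3677/1837 ≈ 2.002 → 2:1 (2.000)
R = 3121/2340 ≈ 1.334 → 4:3 (1.333)
S = 1268/1023 ≈ 1.239 → 5:4 (1.250)

P=golden ratio, Q=2:1, R=4:3, S=5:4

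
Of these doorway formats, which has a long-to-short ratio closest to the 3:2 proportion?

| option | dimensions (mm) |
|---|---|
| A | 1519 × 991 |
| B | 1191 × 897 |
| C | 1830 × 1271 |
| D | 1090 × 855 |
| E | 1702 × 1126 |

E

Ratios (long/short): A ≈ 1.533; B ≈ 1.328; C ≈ 1.440; D ≈ 1.275; E ≈ 1.512.
3:2 ≈ 1.500; option E is nearest (Δ 0.012).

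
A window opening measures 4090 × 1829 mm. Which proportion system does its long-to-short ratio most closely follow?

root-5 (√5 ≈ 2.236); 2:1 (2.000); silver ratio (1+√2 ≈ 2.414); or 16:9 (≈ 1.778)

Ratio = 4090 / 1829 ≈ 2.236.
Distances: root-5 2.236 (Δ 0.000); 2:1 2.000 (Δ 0.236); silver ratio 2.414 (Δ 0.178); 16:9 1.778 (Δ 0.458).

root-5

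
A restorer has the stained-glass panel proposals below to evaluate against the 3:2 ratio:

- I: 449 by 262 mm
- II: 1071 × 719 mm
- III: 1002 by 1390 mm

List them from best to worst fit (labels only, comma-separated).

II, III, I

Ratios: I = 449 / 262 ≈ 1.714; II = 1071 / 719 ≈ 1.490; III = 1390 / 1002 ≈ 1.387.
|Δ from 1.500|: I 0.214; II 0.010; III 0.113.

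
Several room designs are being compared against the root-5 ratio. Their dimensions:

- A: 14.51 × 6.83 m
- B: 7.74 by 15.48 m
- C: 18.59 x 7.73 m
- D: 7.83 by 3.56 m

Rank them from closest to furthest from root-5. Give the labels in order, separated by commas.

D, A, C, B

A: 14.51/6.83 ≈ 2.124 → |2.124 − 2.236| = 0.112
B: 15.48/7.74 ≈ 2.000 → |2.000 − 2.236| = 0.236
C: 18.59/7.73 ≈ 2.405 → |2.405 − 2.236| = 0.169
D: 7.83/3.56 ≈ 2.199 → |2.199 − 2.236| = 0.037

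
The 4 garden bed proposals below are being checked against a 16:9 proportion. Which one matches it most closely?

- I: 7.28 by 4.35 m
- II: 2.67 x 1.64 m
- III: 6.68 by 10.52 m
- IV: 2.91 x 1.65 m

Target 16:9 ≈ 1.778.
I: 1.674 (Δ0.104)  II: 1.628 (Δ0.150)  III: 1.575 (Δ0.203)  IV: 1.764 (Δ0.014)

IV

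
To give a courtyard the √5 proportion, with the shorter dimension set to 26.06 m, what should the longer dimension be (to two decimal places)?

root-5 ≈ 2.23607.
Longer side = 26.06 × 2.23607 ≈ 58.2720 → 58.27 m.

58.27 m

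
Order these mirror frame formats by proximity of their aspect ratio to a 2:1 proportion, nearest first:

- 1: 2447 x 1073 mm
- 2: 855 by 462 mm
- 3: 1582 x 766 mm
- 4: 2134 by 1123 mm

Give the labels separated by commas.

3, 4, 2, 1

Ratios: 1 = 2447 / 1073 ≈ 2.281; 2 = 855 / 462 ≈ 1.851; 3 = 1582 / 766 ≈ 2.065; 4 = 2134 / 1123 ≈ 1.900.
|Δ from 2.000|: 1 0.281; 2 0.149; 3 0.065; 4 0.100.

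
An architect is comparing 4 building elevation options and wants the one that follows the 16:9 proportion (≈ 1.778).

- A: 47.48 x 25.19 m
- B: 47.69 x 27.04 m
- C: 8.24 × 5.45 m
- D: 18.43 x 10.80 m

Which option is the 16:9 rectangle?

Ratios (long/short): A ≈ 1.885; B ≈ 1.764; C ≈ 1.512; D ≈ 1.706.
16:9 ≈ 1.778; option B is nearest (Δ 0.014).

B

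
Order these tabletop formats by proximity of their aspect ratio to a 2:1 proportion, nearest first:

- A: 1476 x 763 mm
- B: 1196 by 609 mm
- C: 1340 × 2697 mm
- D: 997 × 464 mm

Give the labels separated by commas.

A: 1476/763 ≈ 1.934 → |1.934 − 2.000| = 0.066
B: 1196/609 ≈ 1.964 → |1.964 − 2.000| = 0.036
C: 2697/1340 ≈ 2.013 → |2.013 − 2.000| = 0.013
D: 997/464 ≈ 2.149 → |2.149 − 2.000| = 0.149

C, B, A, D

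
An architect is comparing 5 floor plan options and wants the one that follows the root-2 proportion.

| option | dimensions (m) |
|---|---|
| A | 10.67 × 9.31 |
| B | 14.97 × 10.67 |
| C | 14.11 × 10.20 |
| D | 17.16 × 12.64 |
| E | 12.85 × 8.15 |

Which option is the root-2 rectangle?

B

Target root-2 ≈ 1.414.
A: 1.146 (Δ0.268)  B: 1.403 (Δ0.011)  C: 1.383 (Δ0.031)  D: 1.358 (Δ0.056)  E: 1.577 (Δ0.163)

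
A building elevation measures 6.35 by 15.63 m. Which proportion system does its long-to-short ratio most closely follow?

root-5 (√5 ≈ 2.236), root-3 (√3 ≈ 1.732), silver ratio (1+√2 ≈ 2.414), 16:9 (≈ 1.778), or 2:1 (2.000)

15.63/6.35 ≈ 2.461. Nearest candidates are silver ratio (2.414, off by 0.047) and root-5 (2.236, off by 0.225).

silver ratio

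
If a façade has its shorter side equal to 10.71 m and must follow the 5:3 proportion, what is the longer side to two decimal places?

5:3 ≈ 1.66667.
Longer side = 10.71 × 1.66667 ≈ 17.8500 → 17.85 m.

17.85 m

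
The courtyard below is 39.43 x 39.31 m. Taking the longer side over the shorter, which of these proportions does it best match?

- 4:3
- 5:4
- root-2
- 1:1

1:1

39.43/39.31 ≈ 1.003. Nearest candidates are 1:1 (1.000, off by 0.003) and 5:4 (1.250, off by 0.247).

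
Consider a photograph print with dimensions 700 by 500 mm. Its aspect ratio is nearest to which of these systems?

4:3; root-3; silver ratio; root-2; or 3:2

Ratio = 700 / 500 ≈ 1.400.
Distances: 4:3 1.333 (Δ 0.067); root-3 1.732 (Δ 0.332); silver ratio 2.414 (Δ 1.014); root-2 1.414 (Δ 0.014); 3:2 1.500 (Δ 0.100).

root-2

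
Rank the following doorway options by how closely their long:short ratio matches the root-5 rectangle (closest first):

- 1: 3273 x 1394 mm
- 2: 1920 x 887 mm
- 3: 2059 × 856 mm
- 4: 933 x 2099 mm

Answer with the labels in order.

4, 2, 1, 3

1: 3273/1394 ≈ 2.348 → |2.348 − 2.236| = 0.112
2: 1920/887 ≈ 2.165 → |2.165 − 2.236| = 0.071
3: 2059/856 ≈ 2.405 → |2.405 − 2.236| = 0.169
4: 2099/933 ≈ 2.250 → |2.250 − 2.236| = 0.014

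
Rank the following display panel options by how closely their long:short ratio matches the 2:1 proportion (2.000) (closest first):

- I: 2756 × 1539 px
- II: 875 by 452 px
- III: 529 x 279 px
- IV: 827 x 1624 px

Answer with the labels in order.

IV, II, III, I

Ratios: I = 2756 / 1539 ≈ 1.791; II = 875 / 452 ≈ 1.936; III = 529 / 279 ≈ 1.896; IV = 1624 / 827 ≈ 1.964.
|Δ from 2.000|: I 0.209; II 0.064; III 0.104; IV 0.036.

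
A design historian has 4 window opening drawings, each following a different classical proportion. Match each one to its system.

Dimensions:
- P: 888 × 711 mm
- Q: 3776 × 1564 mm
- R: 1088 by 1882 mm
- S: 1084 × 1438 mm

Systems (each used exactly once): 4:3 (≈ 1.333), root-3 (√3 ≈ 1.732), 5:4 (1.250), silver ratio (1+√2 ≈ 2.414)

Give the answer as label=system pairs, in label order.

Ratios: P ≈ 1.249; Q ≈ 2.414; R ≈ 1.730; S ≈ 1.327.
Targets: 4:3 ≈ 1.333; root-3 ≈ 1.732; 5:4 ≈ 1.250; silver ratio ≈ 2.414.

P=5:4, Q=silver ratio, R=root-3, S=4:3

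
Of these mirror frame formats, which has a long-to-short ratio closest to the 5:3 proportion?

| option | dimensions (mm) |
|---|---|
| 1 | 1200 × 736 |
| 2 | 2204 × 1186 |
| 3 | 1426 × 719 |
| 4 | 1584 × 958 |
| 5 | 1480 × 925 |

4

Target 5:3 ≈ 1.667.
1: 1.630 (Δ0.037)  2: 1.858 (Δ0.191)  3: 1.983 (Δ0.316)  4: 1.653 (Δ0.014)  5: 1.600 (Δ0.067)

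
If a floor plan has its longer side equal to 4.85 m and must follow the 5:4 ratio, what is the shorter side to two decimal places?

3.88 m

5:4 = 1.25000.
Shorter side = 4.85 ÷ 1.25000 ≈ 3.8800 → 3.88 m.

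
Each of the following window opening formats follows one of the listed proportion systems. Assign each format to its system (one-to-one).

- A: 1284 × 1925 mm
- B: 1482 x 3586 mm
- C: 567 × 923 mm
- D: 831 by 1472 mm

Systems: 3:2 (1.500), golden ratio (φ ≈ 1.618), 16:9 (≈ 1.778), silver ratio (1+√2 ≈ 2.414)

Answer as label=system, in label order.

A = 1925/1284 ≈ 1.499 → 3:2 (1.500)
B = 3586/1482 ≈ 2.420 → silver ratio (2.414)
C = 923/567 ≈ 1.628 → golden ratio (1.618)
D = 1472/831 ≈ 1.771 → 16:9 (1.778)

A=3:2, B=silver ratio, C=golden ratio, D=16:9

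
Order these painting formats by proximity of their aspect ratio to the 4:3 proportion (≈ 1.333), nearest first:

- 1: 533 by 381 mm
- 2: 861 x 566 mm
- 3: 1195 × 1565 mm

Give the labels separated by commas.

Ratios: 1 = 533 / 381 ≈ 1.399; 2 = 861 / 566 ≈ 1.521; 3 = 1565 / 1195 ≈ 1.310.
|Δ from 1.333|: 1 0.066; 2 0.188; 3 0.023.

3, 1, 2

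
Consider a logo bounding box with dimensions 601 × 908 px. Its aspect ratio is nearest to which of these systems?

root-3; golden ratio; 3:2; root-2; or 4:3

3:2

Ratio = 908 / 601 ≈ 1.511.
Distances: root-3 1.732 (Δ 0.221); golden ratio 1.618 (Δ 0.107); 3:2 1.500 (Δ 0.011); root-2 1.414 (Δ 0.097); 4:3 1.333 (Δ 0.178).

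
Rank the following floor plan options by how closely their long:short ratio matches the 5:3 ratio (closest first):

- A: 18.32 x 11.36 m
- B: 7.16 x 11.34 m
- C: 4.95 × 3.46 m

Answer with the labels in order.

A, B, C

Ratios: A = 18.32 / 11.36 ≈ 1.613; B = 11.34 / 7.16 ≈ 1.584; C = 4.95 / 3.46 ≈ 1.431.
|Δ from 1.667|: A 0.054; B 0.083; C 0.236.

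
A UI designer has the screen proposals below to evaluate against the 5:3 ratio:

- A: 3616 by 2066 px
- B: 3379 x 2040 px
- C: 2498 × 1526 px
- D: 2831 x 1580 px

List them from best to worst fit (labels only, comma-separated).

Ratios: A = 3616 / 2066 ≈ 1.750; B = 3379 / 2040 ≈ 1.656; C = 2498 / 1526 ≈ 1.637; D = 2831 / 1580 ≈ 1.792.
|Δ from 1.667|: A 0.083; B 0.011; C 0.030; D 0.125.

B, C, A, D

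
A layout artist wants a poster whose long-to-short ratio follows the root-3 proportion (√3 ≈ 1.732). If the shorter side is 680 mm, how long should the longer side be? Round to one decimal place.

1177.8 mm

root-3 ≈ 1.73205.
Longer side = 680 × 1.73205 ≈ 1177.794 → 1177.8 mm.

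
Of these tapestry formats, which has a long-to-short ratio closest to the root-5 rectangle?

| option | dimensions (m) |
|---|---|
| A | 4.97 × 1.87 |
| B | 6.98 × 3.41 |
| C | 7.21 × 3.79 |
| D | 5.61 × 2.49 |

D

Ratios (long/short): A ≈ 2.658; B ≈ 2.047; C ≈ 1.902; D ≈ 2.253.
root-5 ≈ 2.236; option D is nearest (Δ 0.017).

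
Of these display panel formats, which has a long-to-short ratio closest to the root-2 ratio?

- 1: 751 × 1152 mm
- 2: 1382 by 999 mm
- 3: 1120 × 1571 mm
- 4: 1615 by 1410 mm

Ratios (long/short): 1 ≈ 1.534; 2 ≈ 1.383; 3 ≈ 1.403; 4 ≈ 1.145.
root-2 ≈ 1.414; option 3 is nearest (Δ 0.011).

3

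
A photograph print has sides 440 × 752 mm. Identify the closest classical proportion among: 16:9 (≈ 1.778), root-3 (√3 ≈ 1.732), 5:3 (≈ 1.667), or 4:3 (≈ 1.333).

root-3

752/440 ≈ 1.709. Nearest candidates are root-3 (1.732, off by 0.023) and 5:3 (1.667, off by 0.042).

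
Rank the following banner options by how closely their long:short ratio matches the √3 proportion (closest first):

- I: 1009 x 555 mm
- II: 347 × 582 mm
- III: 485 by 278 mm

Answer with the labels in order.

I: 1009/555 ≈ 1.818 → |1.818 − 1.732| = 0.086
II: 582/347 ≈ 1.677 → |1.677 − 1.732| = 0.055
III: 485/278 ≈ 1.745 → |1.745 − 1.732| = 0.013

III, II, I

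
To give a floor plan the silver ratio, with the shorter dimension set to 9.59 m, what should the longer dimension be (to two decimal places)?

silver ratio ≈ 2.41421.
Longer side = 9.59 × 2.41421 ≈ 23.1523 → 23.15 m.

23.15 m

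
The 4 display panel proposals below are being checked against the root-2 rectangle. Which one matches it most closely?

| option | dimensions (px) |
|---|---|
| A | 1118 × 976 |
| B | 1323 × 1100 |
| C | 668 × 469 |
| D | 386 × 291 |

C

Target root-2 ≈ 1.414.
A: 1.145 (Δ0.269)  B: 1.203 (Δ0.211)  C: 1.424 (Δ0.010)  D: 1.326 (Δ0.088)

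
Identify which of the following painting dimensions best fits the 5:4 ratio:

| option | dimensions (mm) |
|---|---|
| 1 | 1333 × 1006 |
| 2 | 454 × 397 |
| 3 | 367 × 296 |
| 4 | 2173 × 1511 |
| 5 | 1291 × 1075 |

Target 5:4 ≈ 1.250.
1: 1.325 (Δ0.075)  2: 1.144 (Δ0.106)  3: 1.240 (Δ0.010)  4: 1.438 (Δ0.188)  5: 1.201 (Δ0.049)

3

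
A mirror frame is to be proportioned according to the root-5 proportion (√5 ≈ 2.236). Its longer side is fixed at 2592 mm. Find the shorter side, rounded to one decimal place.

root-5 ≈ 2.23607.
Shorter side = 2592 ÷ 2.23607 ≈ 1159.177 → 1159.2 mm.

1159.2 mm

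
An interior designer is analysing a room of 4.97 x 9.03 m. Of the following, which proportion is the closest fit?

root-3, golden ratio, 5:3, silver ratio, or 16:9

Ratio = 9.03 / 4.97 ≈ 1.817.
Distances: root-3 1.732 (Δ 0.085); golden ratio 1.618 (Δ 0.199); 5:3 1.667 (Δ 0.150); silver ratio 2.414 (Δ 0.597); 16:9 1.778 (Δ 0.039).

16:9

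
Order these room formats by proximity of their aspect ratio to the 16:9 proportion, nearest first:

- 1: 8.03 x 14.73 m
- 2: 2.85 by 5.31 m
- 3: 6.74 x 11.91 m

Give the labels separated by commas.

3, 1, 2

1: 14.73/8.03 ≈ 1.834 → |1.834 − 1.778| = 0.056
2: 5.31/2.85 ≈ 1.863 → |1.863 − 1.778| = 0.085
3: 11.91/6.74 ≈ 1.767 → |1.767 − 1.778| = 0.011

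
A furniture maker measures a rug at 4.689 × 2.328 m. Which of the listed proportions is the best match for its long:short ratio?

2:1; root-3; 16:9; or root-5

Ratio = 4.689 / 2.328 ≈ 2.014.
Distances: 2:1 2.000 (Δ 0.014); root-3 1.732 (Δ 0.282); 16:9 1.778 (Δ 0.236); root-5 2.236 (Δ 0.222).

2:1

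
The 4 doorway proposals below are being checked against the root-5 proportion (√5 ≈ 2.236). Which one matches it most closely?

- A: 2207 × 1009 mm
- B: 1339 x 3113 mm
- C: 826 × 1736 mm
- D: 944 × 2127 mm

D

Target root-5 ≈ 2.236.
A: 2.187 (Δ0.049)  B: 2.325 (Δ0.089)  C: 2.102 (Δ0.134)  D: 2.253 (Δ0.017)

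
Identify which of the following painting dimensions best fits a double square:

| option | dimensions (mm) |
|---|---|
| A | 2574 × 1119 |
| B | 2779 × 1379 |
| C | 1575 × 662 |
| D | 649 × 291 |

Target 2:1 ≈ 2.000.
A: 2.300 (Δ0.300)  B: 2.015 (Δ0.015)  C: 2.379 (Δ0.379)  D: 2.230 (Δ0.230)

B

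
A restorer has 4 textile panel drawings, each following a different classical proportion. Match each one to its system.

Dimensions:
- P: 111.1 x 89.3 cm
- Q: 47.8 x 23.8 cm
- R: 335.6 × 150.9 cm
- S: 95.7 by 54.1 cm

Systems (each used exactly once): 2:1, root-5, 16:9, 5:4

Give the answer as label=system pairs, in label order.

P = 111.1/89.3 ≈ 1.244 → 5:4 (1.250)
Q = 47.8/23.8 ≈ 2.008 → 2:1 (2.000)
R = 335.6/150.9 ≈ 2.224 → root-5 (2.236)
S = 95.7/54.1 ≈ 1.769 → 16:9 (1.778)

P=5:4, Q=2:1, R=root-5, S=16:9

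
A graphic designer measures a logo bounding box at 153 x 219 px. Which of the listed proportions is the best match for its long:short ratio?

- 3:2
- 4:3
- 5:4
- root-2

219/153 ≈ 1.431. Nearest candidates are root-2 (1.414, off by 0.017) and 3:2 (1.500, off by 0.069).

root-2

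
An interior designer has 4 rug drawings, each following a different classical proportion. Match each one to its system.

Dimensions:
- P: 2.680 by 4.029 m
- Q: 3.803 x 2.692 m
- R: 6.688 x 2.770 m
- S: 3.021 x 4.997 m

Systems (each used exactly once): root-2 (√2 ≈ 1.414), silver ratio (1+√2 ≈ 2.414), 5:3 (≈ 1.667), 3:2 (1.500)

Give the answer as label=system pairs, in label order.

Ratios: P ≈ 1.503; Q ≈ 1.413; R ≈ 2.414; S ≈ 1.654.
Targets: root-2 ≈ 1.414; silver ratio ≈ 2.414; 5:3 ≈ 1.667; 3:2 ≈ 1.500.

P=3:2, Q=root-2, R=silver ratio, S=5:3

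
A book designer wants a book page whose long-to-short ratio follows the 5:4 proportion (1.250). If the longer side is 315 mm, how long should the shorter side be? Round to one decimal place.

252.0 mm

5:4 = 1.25000.
Shorter side = 315 ÷ 1.25000 ≈ 252.000 → 252.0 mm.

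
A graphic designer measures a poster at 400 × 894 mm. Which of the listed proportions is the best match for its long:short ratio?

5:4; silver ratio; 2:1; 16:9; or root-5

894/400 ≈ 2.235. Nearest candidates are root-5 (2.236, off by 0.001) and silver ratio (2.414, off by 0.179).

root-5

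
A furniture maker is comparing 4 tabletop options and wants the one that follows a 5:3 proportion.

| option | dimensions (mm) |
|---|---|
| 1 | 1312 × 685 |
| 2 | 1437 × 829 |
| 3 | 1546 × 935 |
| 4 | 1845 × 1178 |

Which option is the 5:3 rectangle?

Target 5:3 ≈ 1.667.
1: 1.915 (Δ0.248)  2: 1.733 (Δ0.066)  3: 1.653 (Δ0.014)  4: 1.566 (Δ0.101)

3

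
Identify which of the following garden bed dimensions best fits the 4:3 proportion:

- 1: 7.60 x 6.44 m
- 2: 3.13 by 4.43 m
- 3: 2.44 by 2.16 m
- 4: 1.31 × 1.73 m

Ratios (long/short): 1 ≈ 1.180; 2 ≈ 1.415; 3 ≈ 1.130; 4 ≈ 1.321.
4:3 ≈ 1.333; option 4 is nearest (Δ 0.012).

4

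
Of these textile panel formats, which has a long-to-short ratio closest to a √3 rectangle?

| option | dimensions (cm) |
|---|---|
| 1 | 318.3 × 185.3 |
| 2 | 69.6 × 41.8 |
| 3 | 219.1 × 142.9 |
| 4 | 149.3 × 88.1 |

Target root-3 ≈ 1.732.
1: 1.718 (Δ0.014)  2: 1.665 (Δ0.067)  3: 1.533 (Δ0.199)  4: 1.695 (Δ0.037)

1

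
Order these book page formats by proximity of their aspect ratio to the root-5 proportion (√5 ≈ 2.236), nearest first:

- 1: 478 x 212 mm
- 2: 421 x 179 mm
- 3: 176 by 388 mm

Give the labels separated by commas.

1, 3, 2

1: 478/212 ≈ 2.255 → |2.255 − 2.236| = 0.019
2: 421/179 ≈ 2.352 → |2.352 − 2.236| = 0.116
3: 388/176 ≈ 2.205 → |2.205 − 2.236| = 0.031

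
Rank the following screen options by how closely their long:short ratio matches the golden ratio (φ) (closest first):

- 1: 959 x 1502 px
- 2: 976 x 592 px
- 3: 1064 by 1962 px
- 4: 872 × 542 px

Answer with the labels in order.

Ratios: 1 = 1502 / 959 ≈ 1.566; 2 = 976 / 592 ≈ 1.649; 3 = 1962 / 1064 ≈ 1.844; 4 = 872 / 542 ≈ 1.609.
|Δ from 1.618|: 1 0.052; 2 0.031; 3 0.226; 4 0.009.

4, 2, 1, 3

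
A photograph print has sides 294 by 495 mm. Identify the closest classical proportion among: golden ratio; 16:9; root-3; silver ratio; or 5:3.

5:3

Ratio = 495 / 294 ≈ 1.684.
Distances: golden ratio 1.618 (Δ 0.066); 16:9 1.778 (Δ 0.094); root-3 1.732 (Δ 0.048); silver ratio 2.414 (Δ 0.730); 5:3 1.667 (Δ 0.017).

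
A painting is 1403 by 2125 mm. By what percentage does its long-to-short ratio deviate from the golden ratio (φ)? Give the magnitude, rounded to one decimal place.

Ratio = 2125 / 1403 ≈ 1.5146.
Ideal golden ratio ≈ 1.6180. |1.5146 − 1.6180| / 1.6180 ≈ 6.39% → 6.4%.

6.4%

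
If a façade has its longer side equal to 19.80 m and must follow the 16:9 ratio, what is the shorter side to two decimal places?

11.14 m

16:9 ≈ 1.77778.
Shorter side = 19.80 ÷ 1.77778 ≈ 11.1375 → 11.14 m.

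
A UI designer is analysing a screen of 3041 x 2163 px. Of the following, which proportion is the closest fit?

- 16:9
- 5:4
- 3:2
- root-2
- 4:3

3041/2163 ≈ 1.406. Nearest candidates are root-2 (1.414, off by 0.008) and 4:3 (1.333, off by 0.073).

root-2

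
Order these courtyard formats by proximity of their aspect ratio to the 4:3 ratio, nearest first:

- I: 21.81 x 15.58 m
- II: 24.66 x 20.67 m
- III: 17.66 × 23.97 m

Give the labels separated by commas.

III, I, II

I: 21.81/15.58 ≈ 1.400 → |1.400 − 1.333| = 0.067
II: 24.66/20.67 ≈ 1.193 → |1.193 − 1.333| = 0.140
III: 23.97/17.66 ≈ 1.357 → |1.357 − 1.333| = 0.024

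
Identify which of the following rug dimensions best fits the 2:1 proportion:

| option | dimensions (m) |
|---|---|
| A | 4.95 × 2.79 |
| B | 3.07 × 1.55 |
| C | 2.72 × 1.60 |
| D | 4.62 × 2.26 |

B

Target 2:1 ≈ 2.000.
A: 1.774 (Δ0.226)  B: 1.981 (Δ0.019)  C: 1.700 (Δ0.300)  D: 2.044 (Δ0.044)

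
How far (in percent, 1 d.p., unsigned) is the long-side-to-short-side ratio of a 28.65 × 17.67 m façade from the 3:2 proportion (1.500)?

8.1%

Ratio = 28.65 / 17.67 ≈ 1.6214.
Ideal 3:2 = 1.5000. |1.6214 − 1.5000| / 1.5000 ≈ 8.09% → 8.1%.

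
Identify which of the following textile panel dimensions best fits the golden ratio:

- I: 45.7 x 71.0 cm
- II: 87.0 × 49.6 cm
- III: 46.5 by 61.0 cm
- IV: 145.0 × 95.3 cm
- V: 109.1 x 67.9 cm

Ratios (long/short): I ≈ 1.554; II ≈ 1.754; III ≈ 1.312; IV ≈ 1.522; V ≈ 1.607.
golden ratio ≈ 1.618; option V is nearest (Δ 0.011).

V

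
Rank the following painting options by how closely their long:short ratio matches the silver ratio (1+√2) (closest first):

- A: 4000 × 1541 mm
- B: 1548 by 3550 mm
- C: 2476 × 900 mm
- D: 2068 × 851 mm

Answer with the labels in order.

Ratios: A = 4000 / 1541 ≈ 2.596; B = 3550 / 1548 ≈ 2.293; C = 2476 / 900 ≈ 2.751; D = 2068 / 851 ≈ 2.430.
|Δ from 2.414|: A 0.182; B 0.121; C 0.337; D 0.016.

D, B, A, C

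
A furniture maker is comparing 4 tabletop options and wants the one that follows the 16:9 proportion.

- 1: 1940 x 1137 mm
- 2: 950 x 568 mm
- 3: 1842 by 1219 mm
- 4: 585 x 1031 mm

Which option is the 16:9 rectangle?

4

Ratios (long/short): 1 ≈ 1.706; 2 ≈ 1.673; 3 ≈ 1.511; 4 ≈ 1.762.
16:9 ≈ 1.778; option 4 is nearest (Δ 0.016).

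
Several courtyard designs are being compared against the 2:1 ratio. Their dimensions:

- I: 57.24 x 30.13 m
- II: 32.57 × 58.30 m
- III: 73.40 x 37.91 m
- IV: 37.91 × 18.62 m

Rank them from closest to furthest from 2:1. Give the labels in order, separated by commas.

IV, III, I, II

I: 57.24/30.13 ≈ 1.900 → |1.900 − 2.000| = 0.100
II: 58.30/32.57 ≈ 1.790 → |1.790 − 2.000| = 0.210
III: 73.40/37.91 ≈ 1.936 → |1.936 − 2.000| = 0.064
IV: 37.91/18.62 ≈ 2.036 → |2.036 − 2.000| = 0.036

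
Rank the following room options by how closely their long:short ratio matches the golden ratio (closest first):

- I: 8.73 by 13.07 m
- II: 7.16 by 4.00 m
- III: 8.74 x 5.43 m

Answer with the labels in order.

III, I, II

Ratios: I = 13.07 / 8.73 ≈ 1.497; II = 7.16 / 4.00 ≈ 1.790; III = 8.74 / 5.43 ≈ 1.610.
|Δ from 1.618|: I 0.121; II 0.172; III 0.008.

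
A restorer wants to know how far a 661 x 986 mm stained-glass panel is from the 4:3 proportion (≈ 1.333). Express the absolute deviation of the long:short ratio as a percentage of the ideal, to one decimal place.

11.9%

Ratio = 986 / 661 ≈ 1.4917.
Ideal 4:3 ≈ 1.3333. |1.4917 − 1.3333| / 1.3333 ≈ 11.88% → 11.9%.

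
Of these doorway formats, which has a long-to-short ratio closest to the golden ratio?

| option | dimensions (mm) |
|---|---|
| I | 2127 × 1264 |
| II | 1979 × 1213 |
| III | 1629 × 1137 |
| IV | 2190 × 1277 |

Ratios (long/short): I ≈ 1.683; II ≈ 1.631; III ≈ 1.433; IV ≈ 1.715.
golden ratio ≈ 1.618; option II is nearest (Δ 0.013).

II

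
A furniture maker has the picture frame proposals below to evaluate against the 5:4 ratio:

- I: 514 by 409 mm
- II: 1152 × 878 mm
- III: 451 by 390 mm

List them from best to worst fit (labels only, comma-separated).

I: 514/409 ≈ 1.257 → |1.257 − 1.250| = 0.007
II: 1152/878 ≈ 1.312 → |1.312 − 1.250| = 0.062
III: 451/390 ≈ 1.156 → |1.156 − 1.250| = 0.094

I, II, III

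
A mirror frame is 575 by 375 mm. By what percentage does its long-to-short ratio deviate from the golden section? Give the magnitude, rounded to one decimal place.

Ratio = 575 / 375 ≈ 1.5333.
Ideal golden ratio ≈ 1.6180. |1.5333 − 1.6180| / 1.6180 ≈ 5.23% → 5.2%.

5.2%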